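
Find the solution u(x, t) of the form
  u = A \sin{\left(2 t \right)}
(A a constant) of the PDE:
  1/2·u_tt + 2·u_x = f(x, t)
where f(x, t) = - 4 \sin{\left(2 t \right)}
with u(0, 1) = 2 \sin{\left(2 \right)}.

Substitute the ansatz u = A \sin{\left(2 t \right)} into the left-hand side.
Derivatives of the ansatz:
  u_tt = - 4 A \sin{\left(2 t \right)}
  u_x = 0
Term by term:
  1/2·u_tt = - 2 A \sin{\left(2 t \right)}
  2·u_x = 0
So the left-hand side equals
  - 2 A \sin{\left(2 t \right)}
This must equal f(x, t) = - 4 \sin{\left(2 t \right)} identically.
Matching coefficients of the independent functions:
  [\sin{\left(2 t \right)}]:  - 2 A = -4
Solving: A = 2.
Check against the point condition:
  u(0, 1) = 2 \sin{\left(2 \right)}  ⟹  A \sin{\left(2 \right)} = 2 \sin{\left(2 \right)}  ✓
Hence u(x, t) = 2 \sin{\left(2 t \right)}.

Answer: u(x, t) = 2 \sin{\left(2 t \right)}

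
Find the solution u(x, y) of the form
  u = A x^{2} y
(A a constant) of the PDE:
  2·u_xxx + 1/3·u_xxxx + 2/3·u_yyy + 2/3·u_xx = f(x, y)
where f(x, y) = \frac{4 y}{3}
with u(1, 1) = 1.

Answer: u(x, y) = x^{2} y

Derivation:
Substitute the ansatz u = A x^{2} y into the left-hand side.
Derivatives of the ansatz:
  u_xxx = 0
  u_xxxx = 0
  u_yyy = 0
  u_xx = 2 A y
Term by term:
  2·u_xxx = 0
  1/3·u_xxxx = 0
  2/3·u_yyy = 0
  2/3·u_xx = \frac{4 A y}{3}
So the left-hand side equals
  \frac{4 A y}{3}
This must equal f(x, y) = \frac{4 y}{3} identically.
Matching coefficients of the independent functions:
  [y]:  \frac{4 A}{3} = \frac{4}{3}
Solving: A = 1.
Check against the point condition:
  u(1, 1) = 1  ⟹  A = 1  ✓
Hence u(x, y) = x^{2} y.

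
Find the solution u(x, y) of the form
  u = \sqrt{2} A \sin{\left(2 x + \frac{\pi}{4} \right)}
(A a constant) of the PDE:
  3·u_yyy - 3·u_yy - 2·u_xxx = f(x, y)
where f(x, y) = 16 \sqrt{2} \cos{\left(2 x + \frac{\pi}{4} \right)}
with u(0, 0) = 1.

Substitute the ansatz u = \sqrt{2} A \sin{\left(2 x + \frac{\pi}{4} \right)} into the left-hand side.
Derivatives of the ansatz:
  u_yyy = 0
  u_yy = 0
  u_xxx = - 8 \sqrt{2} A \cos{\left(2 x + \frac{\pi}{4} \right)}
Term by term:
  3·u_yyy = 0
  -3·u_yy = 0
  -2·u_xxx = 16 \sqrt{2} A \cos{\left(2 x + \frac{\pi}{4} \right)}
So the left-hand side equals
  16 \sqrt{2} A \cos{\left(2 x + \frac{\pi}{4} \right)}
This must equal f(x, y) = 16 \sqrt{2} \cos{\left(2 x + \frac{\pi}{4} \right)} identically.
Matching coefficients of the independent functions:
  [\sqrt{2} \cos{\left(2 x + \frac{\pi}{4} \right)}]:  16 A = 16
Solving: A = 1.
Check against the point condition:
  u(0, 0) = 1  ⟹  A = 1  ✓
Hence u(x, y) = \sqrt{2} \sin{\left(2 x + \frac{\pi}{4} \right)}.

Answer: u(x, y) = \sqrt{2} \sin{\left(2 x + \frac{\pi}{4} \right)}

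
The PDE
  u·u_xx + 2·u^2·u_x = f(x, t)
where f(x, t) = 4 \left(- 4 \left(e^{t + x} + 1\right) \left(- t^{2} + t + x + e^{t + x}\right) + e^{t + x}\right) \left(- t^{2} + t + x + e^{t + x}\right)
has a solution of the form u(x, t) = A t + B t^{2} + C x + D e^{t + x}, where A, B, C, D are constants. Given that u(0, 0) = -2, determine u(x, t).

Substitute the ansatz u = A t + B t^{2} + C x + D e^{t + x} into the left-hand side.
Derivatives of the ansatz:
  u_xx = D e^{t} e^{x}
  u_x = C + D e^{t} e^{x}
Term by term:
  u·u_xx = A D t e^{t} e^{x} + B D t^{2} e^{t} e^{x} + C D x e^{t} e^{x} + D^{2} e^{2 t} e^{2 x}
  2·u^2·u_x = 2 A^{2} C t^{2} + 2 A^{2} D t^{2} e^{t} e^{x} + 4 A B C t^{3} + 4 A B D t^{3} e^{t} e^{x} + 4 A C^{2} t x + 4 A C D t x e^{t} e^{x} + 4 A C D t e^{t} e^{x} + 4 A D^{2} t e^{2 t} e^{2 x} + 2 B^{2} C t^{4} + 2 B^{2} D t^{4} e^{t} e^{x} + 4 B C^{2} t^{2} x + 4 B C D t^{2} x e^{t} e^{x} + 4 B C D t^{2} e^{t} e^{x} + 4 B D^{2} t^{2} e^{2 t} e^{2 x} + 2 C^{3} x^{2} + 2 C^{2} D x^{2} e^{t} e^{x} + 4 C^{2} D x e^{t} e^{x} + 4 C D^{2} x e^{2 t} e^{2 x} + 2 C D^{2} e^{2 t} e^{2 x} + 2 D^{3} e^{3 t} e^{3 x}
So the left-hand side equals
  2 A^{2} C t^{2} + 2 A^{2} D t^{2} e^{t} e^{x} + 4 A B C t^{3} + 4 A B D t^{3} e^{t} e^{x} + 4 A C^{2} t x + 4 A C D t x e^{t} e^{x} + 4 A C D t e^{t} e^{x} + 4 A D^{2} t e^{2 t} e^{2 x} + A D t e^{t} e^{x} + 2 B^{2} C t^{4} + 2 B^{2} D t^{4} e^{t} e^{x} + 4 B C^{2} t^{2} x + 4 B C D t^{2} x e^{t} e^{x} + 4 B C D t^{2} e^{t} e^{x} + 4 B D^{2} t^{2} e^{2 t} e^{2 x} + B D t^{2} e^{t} e^{x} + 2 C^{3} x^{2} + 2 C^{2} D x^{2} e^{t} e^{x} + 4 C^{2} D x e^{t} e^{x} + 4 C D^{2} x e^{2 t} e^{2 x} + 2 C D^{2} e^{2 t} e^{2 x} + C D x e^{t} e^{x} + 2 D^{3} e^{3 t} e^{3 x} + D^{2} e^{2 t} e^{2 x}
This must equal f(x, t) identically; expanded, f = - 16 t^{4} e^{t} e^{x} - 16 t^{4} + 32 t^{3} e^{t} e^{x} + 32 t^{3} + 32 t^{2} x e^{t} e^{x} + 32 t^{2} x + 32 t^{2} e^{2 t} e^{2 x} + 12 t^{2} e^{t} e^{x} - 16 t^{2} - 32 t x e^{t} e^{x} - 32 t x - 32 t e^{2 t} e^{2 x} - 28 t e^{t} e^{x} - 16 x^{2} e^{t} e^{x} - 16 x^{2} - 32 x e^{2 t} e^{2 x} - 28 x e^{t} e^{x} - 16 e^{3 t} e^{3 x} - 12 e^{2 t} e^{2 x}.
Matching coefficients of the independent functions:
(each divided by its leading coefficient; functions giving the same equation are listed together)
  [t^{2}]:  A^{2} C + 8 = 0
  [t^{3}]:  A B C - 8 = 0
  [t^{4}]:  B^{2} C + 8 = 0
  [x^{2}]:  C^{3} + 8 = 0
  [t x]:  A C^{2} + 8 = 0
  [t^{2} x]:  B C^{2} - 8 = 0
  [e^{2 t} e^{2 x}]:  C D^{2} + \frac{D^{2}}{2} + 6 = 0
  [e^{3 t} e^{3 x}]:  D^{3} + 8 = 0
  [t e^{t} e^{x}]:  A C D + \frac{A D}{4} + 7 = 0
  [t e^{2 t} e^{2 x}]:  A D^{2} + 8 = 0
  [t^{2} e^{t} e^{x}]:  A^{2} D + 2 B C D + \frac{B D}{2} - 6 = 0
  [t^{2} e^{2 t} e^{2 x}]:  B D^{2} - 8 = 0
  [t^{3} e^{t} e^{x}]:  A B D - 8 = 0
  [t^{4} e^{t} e^{x}]:  B^{2} D + 8 = 0
  [x e^{t} e^{x}]:  C^{2} D + \frac{C D}{4} + 7 = 0
  [x e^{2 t} e^{2 x}]:  C D^{2} + 8 = 0
  [x^{2} e^{t} e^{x}]:  C^{2} D + 8 = 0
  [t x e^{t} e^{x}]:  A C D + 8 = 0
  [t^{2} x e^{t} e^{x}]:  B C D - 8 = 0
Solving: A = -2, B = 2, C = -2, D = -2.
Check against the point condition:
  u(0, 0) = -2  ⟹  D = -2  ✓
Hence u(x, t) = 2 t^{2} - 2 t - 2 x - 2 e^{t + x}.

Answer: u(x, t) = 2 t^{2} - 2 t - 2 x - 2 e^{t + x}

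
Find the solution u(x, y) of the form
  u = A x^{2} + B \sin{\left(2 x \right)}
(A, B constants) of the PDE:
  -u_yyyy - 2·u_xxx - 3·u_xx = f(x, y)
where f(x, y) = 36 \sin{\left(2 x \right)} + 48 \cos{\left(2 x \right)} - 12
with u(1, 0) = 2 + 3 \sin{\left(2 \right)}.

Substitute the ansatz u = A x^{2} + B \sin{\left(2 x \right)} into the left-hand side.
Derivatives of the ansatz:
  u_yyyy = 0
  u_xxx = - 8 B \cos{\left(2 x \right)}
  u_xx = 2 A - 4 B \sin{\left(2 x \right)}
Term by term:
  -u_yyyy = 0
  -2·u_xxx = 16 B \cos{\left(2 x \right)}
  -3·u_xx = - 6 A + 12 B \sin{\left(2 x \right)}
So the left-hand side equals
  - 6 A + 12 B \sin{\left(2 x \right)} + 16 B \cos{\left(2 x \right)}
This must equal f(x, y) = 36 \sin{\left(2 x \right)} + 48 \cos{\left(2 x \right)} - 12 identically.
Matching coefficients of the independent functions:
  [constant term]:  - 6 A = -12
  [\sin{\left(2 x \right)}]:  12 B = 36
  [\cos{\left(2 x \right)}]:  16 B = 48
Solving: A = 2, B = 3.
Check against the point condition:
  u(1, 0) = 2 + 3 \sin{\left(2 \right)}  ⟹  A + B \sin{\left(2 \right)} = 2 + 3 \sin{\left(2 \right)}  ✓
Hence u(x, y) = 2 x^{2} + 3 \sin{\left(2 x \right)}.

Answer: u(x, y) = 2 x^{2} + 3 \sin{\left(2 x \right)}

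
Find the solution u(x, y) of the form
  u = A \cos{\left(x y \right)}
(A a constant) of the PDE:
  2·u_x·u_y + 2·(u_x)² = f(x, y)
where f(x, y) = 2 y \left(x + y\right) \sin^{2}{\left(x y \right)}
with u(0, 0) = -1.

Substitute the ansatz u = A \cos{\left(x y \right)} into the left-hand side.
Derivatives of the ansatz:
  u_x = - A y \sin{\left(x y \right)}
  u_y = - A x \sin{\left(x y \right)}
Term by term:
  2·u_x·u_y = 2 A^{2} x y \sin^{2}{\left(x y \right)}
  2·(u_x)² = 2 A^{2} y^{2} \sin^{2}{\left(x y \right)}
So the left-hand side equals
  2 A^{2} x y \sin^{2}{\left(x y \right)} + 2 A^{2} y^{2} \sin^{2}{\left(x y \right)}
This must equal f(x, y) identically; expanded, f = 2 x y \sin^{2}{\left(x y \right)} + 2 y^{2} \sin^{2}{\left(x y \right)}.
Matching coefficients of the independent functions:
  [y^{2} \sin^{2}{\left(x y \right)}, x y \sin^{2}{\left(x y \right)}]:  2 A^{2} = 2
These equations allow (A) = (-1) or (1).
Impose the point condition(s):
  u(0, 0) = -1  ⟹  A = -1
Only A = -1 satisfies everything.
Hence u(x, y) = - \cos{\left(x y \right)}.

Answer: u(x, y) = - \cos{\left(x y \right)}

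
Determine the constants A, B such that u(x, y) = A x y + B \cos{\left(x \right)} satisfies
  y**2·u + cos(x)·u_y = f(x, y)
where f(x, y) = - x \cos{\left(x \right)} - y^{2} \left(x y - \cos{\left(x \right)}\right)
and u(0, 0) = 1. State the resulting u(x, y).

Substitute the ansatz u = A x y + B \cos{\left(x \right)} into the left-hand side.
Derivatives of the ansatz:
  u_y = A x
Term by term:
  y**2·u = A x y^{3} + B y^{2} \cos{\left(x \right)}
  cos(x)·u_y = A x \cos{\left(x \right)}
So the left-hand side equals
  A x y^{3} + A x \cos{\left(x \right)} + B y^{2} \cos{\left(x \right)}
This must equal f(x, y) identically; expanded, f = - x y^{3} - x \cos{\left(x \right)} + y^{2} \cos{\left(x \right)}.
Matching coefficients of the independent functions:
  [x y^{3}, x \cos{\left(x \right)}]:  A = -1
  [y^{2} \cos{\left(x \right)}]:  B = 1
Solving: A = -1, B = 1.
Check against the point condition:
  u(0, 0) = 1  ⟹  B = 1  ✓
Hence u(x, y) = - x y + \cos{\left(x \right)}.

Answer: u(x, y) = - x y + \cos{\left(x \right)}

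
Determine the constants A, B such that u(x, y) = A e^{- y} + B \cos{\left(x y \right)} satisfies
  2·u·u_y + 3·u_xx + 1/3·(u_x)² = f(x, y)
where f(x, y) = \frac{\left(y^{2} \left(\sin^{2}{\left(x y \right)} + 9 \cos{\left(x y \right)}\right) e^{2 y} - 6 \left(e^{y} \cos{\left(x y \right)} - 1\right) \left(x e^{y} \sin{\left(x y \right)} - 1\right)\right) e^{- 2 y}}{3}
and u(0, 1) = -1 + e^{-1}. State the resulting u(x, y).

Answer: u(x, y) = - \cos{\left(x y \right)} + e^{- y}

Derivation:
Substitute the ansatz u = A e^{- y} + B \cos{\left(x y \right)} into the left-hand side.
Derivatives of the ansatz:
  u_y = - A e^{- y} - B x \sin{\left(x y \right)}
  u_xx = - B y^{2} \cos{\left(x y \right)}
  u_x = - B y \sin{\left(x y \right)}
Term by term:
  2·u·u_y = - 2 A^{2} e^{- 2 y} - 2 A B x e^{- y} \sin{\left(x y \right)} - 2 A B e^{- y} \cos{\left(x y \right)} - 2 B^{2} x \sin{\left(x y \right)} \cos{\left(x y \right)}
  3·u_xx = - 3 B y^{2} \cos{\left(x y \right)}
  1/3·(u_x)² = \frac{B^{2} y^{2} \sin^{2}{\left(x y \right)}}{3}
So the left-hand side equals
  - 2 A^{2} e^{- 2 y} - 2 A B x e^{- y} \sin{\left(x y \right)} - 2 A B e^{- y} \cos{\left(x y \right)} - 2 B^{2} x \sin{\left(x y \right)} \cos{\left(x y \right)} + \frac{B^{2} y^{2} \sin^{2}{\left(x y \right)}}{3} - 3 B y^{2} \cos{\left(x y \right)}
This must equal f(x, y) identically; expanded, f = - 2 x \sin{\left(x y \right)} \cos{\left(x y \right)} + 2 x e^{- y} \sin{\left(x y \right)} + \frac{y^{2} \sin^{2}{\left(x y \right)}}{3} + 3 y^{2} \cos{\left(x y \right)} + 2 e^{- y} \cos{\left(x y \right)} - 2 e^{- 2 y}.
Matching coefficients of the independent functions:
  [y^{2} \sin^{2}{\left(x y \right)}]:  \frac{B^{2}}{3} = \frac{1}{3}
  [y^{2} \cos{\left(x y \right)}]:  - 3 B = 3
  [e^{- y} \cos{\left(x y \right)}, x e^{- y} \sin{\left(x y \right)}]:  - 2 A B = 2
  [x \sin{\left(x y \right)} \cos{\left(x y \right)}]:  - 2 B^{2} = -2
  [e^{- 2 y}]:  - 2 A^{2} = -2
Solving: A = 1, B = -1.
Check against the point condition:
  u(0, 1) = -1 + e^{-1}  ⟹  \frac{A}{e} + B = -1 + e^{-1}  ✓
Hence u(x, y) = - \cos{\left(x y \right)} + e^{- y}.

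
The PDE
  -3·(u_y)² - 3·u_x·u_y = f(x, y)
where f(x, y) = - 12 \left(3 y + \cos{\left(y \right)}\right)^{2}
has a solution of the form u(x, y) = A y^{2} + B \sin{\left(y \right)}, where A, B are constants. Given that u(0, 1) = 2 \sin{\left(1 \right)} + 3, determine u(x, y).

Answer: u(x, y) = 3 y^{2} + 2 \sin{\left(y \right)}

Derivation:
Substitute the ansatz u = A y^{2} + B \sin{\left(y \right)} into the left-hand side.
Derivatives of the ansatz:
  u_y = 2 A y + B \cos{\left(y \right)}
  u_x = 0
Term by term:
  -3·(u_y)² = - 12 A^{2} y^{2} - 12 A B y \cos{\left(y \right)} - 3 B^{2} \cos^{2}{\left(y \right)}
  -3·u_x·u_y = 0
So the left-hand side equals
  - 12 A^{2} y^{2} - 12 A B y \cos{\left(y \right)} - 3 B^{2} \cos^{2}{\left(y \right)}
This must equal f(x, y) identically; expanded, f = - 108 y^{2} - 72 y \cos{\left(y \right)} - 12 \cos^{2}{\left(y \right)}.
Matching coefficients of the independent functions:
  [y^{2}]:  - 12 A^{2} = -108
  [y \cos{\left(y \right)}]:  - 12 A B = -72
  [\cos^{2}{\left(y \right)}]:  - 3 B^{2} = -12
These equations allow (A, B) = (-3, -2) or (3, 2).
Impose the point condition(s):
  u(0, 1) = 2 \sin{\left(1 \right)} + 3  ⟹  A + B \sin{\left(1 \right)} = 2 \sin{\left(1 \right)} + 3
Only A = 3, B = 2 satisfies everything.
Hence u(x, y) = 3 y^{2} + 2 \sin{\left(y \right)}.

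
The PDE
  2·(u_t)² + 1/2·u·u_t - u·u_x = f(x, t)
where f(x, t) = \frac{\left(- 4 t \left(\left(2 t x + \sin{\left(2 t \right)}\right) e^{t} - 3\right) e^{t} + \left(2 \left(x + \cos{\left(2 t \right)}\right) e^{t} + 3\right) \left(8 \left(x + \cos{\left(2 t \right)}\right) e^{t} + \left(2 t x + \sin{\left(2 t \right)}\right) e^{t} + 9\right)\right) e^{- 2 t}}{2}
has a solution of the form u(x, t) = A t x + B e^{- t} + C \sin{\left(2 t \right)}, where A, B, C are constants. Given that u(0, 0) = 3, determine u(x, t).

Substitute the ansatz u = A t x + B e^{- t} + C \sin{\left(2 t \right)} into the left-hand side.
Derivatives of the ansatz:
  u_t = A x - B e^{- t} + 2 C \cos{\left(2 t \right)}
  u_x = A t
Term by term:
  2·(u_t)² = 2 A^{2} x^{2} - 4 A B x e^{- t} + 8 A C x \cos{\left(2 t \right)} + 2 B^{2} e^{- 2 t} - 8 B C e^{- t} \cos{\left(2 t \right)} + 8 C^{2} \cos^{2}{\left(2 t \right)}
  1/2·u·u_t = \frac{A^{2} t x^{2}}{2} - \frac{A B t x e^{- t}}{2} + \frac{A B x e^{- t}}{2} + A C t x \cos{\left(2 t \right)} + \frac{A C x \sin{\left(2 t \right)}}{2} - \frac{B^{2} e^{- 2 t}}{2} - \frac{B C e^{- t} \sin{\left(2 t \right)}}{2} + B C e^{- t} \cos{\left(2 t \right)} + C^{2} \sin{\left(2 t \right)} \cos{\left(2 t \right)}
  -u·u_x = - A^{2} t^{2} x - A B t e^{- t} - A C t \sin{\left(2 t \right)}
So the left-hand side equals
  - A^{2} t^{2} x + \frac{A^{2} t x^{2}}{2} + 2 A^{2} x^{2} - \frac{A B t x e^{- t}}{2} - A B t e^{- t} - \frac{7 A B x e^{- t}}{2} + A C t x \cos{\left(2 t \right)} - A C t \sin{\left(2 t \right)} + \frac{A C x \sin{\left(2 t \right)}}{2} + 8 A C x \cos{\left(2 t \right)} + \frac{3 B^{2} e^{- 2 t}}{2} - \frac{B C e^{- t} \sin{\left(2 t \right)}}{2} - 7 B C e^{- t} \cos{\left(2 t \right)} + C^{2} \sin{\left(2 t \right)} \cos{\left(2 t \right)} + 8 C^{2} \cos^{2}{\left(2 t \right)}
This must equal f(x, t) identically; expanded, f = - 4 t^{2} x + 2 t x^{2} + 2 t x \cos{\left(2 t \right)} + 3 t x e^{- t} - 2 t \sin{\left(2 t \right)} + 6 t e^{- t} + 8 x^{2} + x \sin{\left(2 t \right)} + 16 x \cos{\left(2 t \right)} + 21 x e^{- t} + \sin{\left(2 t \right)} \cos{\left(2 t \right)} + 8 \cos^{2}{\left(2 t \right)} + \frac{3 e^{- t} \sin{\left(2 t \right)}}{2} + 21 e^{- t} \cos{\left(2 t \right)} + \frac{27 e^{- 2 t}}{2}.
Matching coefficients of the independent functions:
(each divided by its leading coefficient; functions giving the same equation are listed together)
  [x^{2}, t x^{2}, t^{2} x]:  A^{2} - 4 = 0
  [t e^{- t}, x e^{- t}, t x e^{- t}]:  A B + 6 = 0
  [t \sin{\left(2 t \right)}, x \sin{\left(2 t \right)}, x \cos{\left(2 t \right)}, …]:  A C - 2 = 0
  [e^{- t} \sin{\left(2 t \right)}, e^{- t} \cos{\left(2 t \right)}]:  B C + 3 = 0
  [\sin{\left(2 t \right)} \cos{\left(2 t \right)}, \cos^{2}{\left(2 t \right)}]:  C^{2} - 1 = 0
  [e^{- 2 t}]:  B^{2} - 9 = 0
These equations allow (A, B, C) = (-2, 3, -1) or (2, -3, 1).
Impose the point condition(s):
  u(0, 0) = 3  ⟹  B = 3
Only A = -2, B = 3, C = -1 satisfies everything.
Hence u(x, t) = - 2 t x - \sin{\left(2 t \right)} + 3 e^{- t}.

Answer: u(x, t) = - 2 t x - \sin{\left(2 t \right)} + 3 e^{- t}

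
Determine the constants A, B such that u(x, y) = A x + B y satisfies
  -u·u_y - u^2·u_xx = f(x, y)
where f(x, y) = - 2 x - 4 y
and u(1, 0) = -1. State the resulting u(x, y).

Substitute the ansatz u = A x + B y into the left-hand side.
Derivatives of the ansatz:
  u_y = B
  u_xx = 0
Term by term:
  -u·u_y = - A B x - B^{2} y
  -u^2·u_xx = 0
So the left-hand side equals
  - A B x - B^{2} y
This must equal f(x, y) = - 2 x - 4 y identically.
Matching coefficients of the independent functions:
  [x]:  - A B = -2
  [y]:  - B^{2} = -4
These equations allow (A, B) = (-1, -2) or (1, 2).
Impose the point condition(s):
  u(1, 0) = -1  ⟹  A = -1
Only A = -1, B = -2 satisfies everything.
Hence u(x, y) = - x - 2 y.

Answer: u(x, y) = - x - 2 y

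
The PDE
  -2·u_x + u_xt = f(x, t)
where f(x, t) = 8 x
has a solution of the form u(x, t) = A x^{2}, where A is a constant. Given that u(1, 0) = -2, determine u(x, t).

Answer: u(x, t) = - 2 x^{2}

Derivation:
Substitute the ansatz u = A x^{2} into the left-hand side.
Derivatives of the ansatz:
  u_x = 2 A x
  u_xt = 0
Term by term:
  -2·u_x = - 4 A x
  u_xt = 0
So the left-hand side equals
  - 4 A x
This must equal f(x, t) = 8 x identically.
Matching coefficients of the independent functions:
  [x]:  - 4 A = 8
Solving: A = -2.
Check against the point condition:
  u(1, 0) = -2  ⟹  A = -2  ✓
Hence u(x, t) = - 2 x^{2}.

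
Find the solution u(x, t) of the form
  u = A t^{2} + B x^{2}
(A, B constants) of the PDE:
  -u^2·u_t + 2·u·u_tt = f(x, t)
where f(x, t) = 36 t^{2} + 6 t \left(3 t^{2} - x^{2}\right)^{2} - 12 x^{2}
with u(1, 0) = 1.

Substitute the ansatz u = A t^{2} + B x^{2} into the left-hand side.
Derivatives of the ansatz:
  u_t = 2 A t
  u_tt = 2 A
Term by term:
  -u^2·u_t = - 2 A^{3} t^{5} - 4 A^{2} B t^{3} x^{2} - 2 A B^{2} t x^{4}
  2·u·u_tt = 4 A^{2} t^{2} + 4 A B x^{2}
So the left-hand side equals
  - 2 A^{3} t^{5} - 4 A^{2} B t^{3} x^{2} + 4 A^{2} t^{2} - 2 A B^{2} t x^{4} + 4 A B x^{2}
This must equal f(x, t) identically; expanded, f = 54 t^{5} - 36 t^{3} x^{2} + 36 t^{2} + 6 t x^{4} - 12 x^{2}.
Matching coefficients of the independent functions:
  [t^{2}]:  4 A^{2} = 36
  [t^{5}]:  - 2 A^{3} = 54
  [x^{2}]:  4 A B = -12
  [t x^{4}]:  - 2 A B^{2} = 6
  [t^{3} x^{2}]:  - 4 A^{2} B = -36
Solving: A = -3, B = 1.
Check against the point condition:
  u(1, 0) = 1  ⟹  B = 1  ✓
Hence u(x, t) = - 3 t^{2} + x^{2}.

Answer: u(x, t) = - 3 t^{2} + x^{2}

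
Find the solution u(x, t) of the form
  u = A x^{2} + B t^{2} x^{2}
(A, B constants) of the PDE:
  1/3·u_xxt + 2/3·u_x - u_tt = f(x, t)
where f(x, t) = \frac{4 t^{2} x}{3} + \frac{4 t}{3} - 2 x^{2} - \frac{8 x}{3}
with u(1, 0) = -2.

Answer: u(x, t) = t^{2} x^{2} - 2 x^{2}

Derivation:
Substitute the ansatz u = A x^{2} + B t^{2} x^{2} into the left-hand side.
Derivatives of the ansatz:
  u_xxt = 4 B t
  u_x = 2 A x + 2 B t^{2} x
  u_tt = 2 B x^{2}
Term by term:
  1/3·u_xxt = \frac{4 B t}{3}
  2/3·u_x = \frac{4 A x}{3} + \frac{4 B t^{2} x}{3}
  -u_tt = - 2 B x^{2}
So the left-hand side equals
  \frac{4 A x}{3} + \frac{4 B t^{2} x}{3} + \frac{4 B t}{3} - 2 B x^{2}
This must equal f(x, t) = \frac{4 t^{2} x}{3} + \frac{4 t}{3} - 2 x^{2} - \frac{8 x}{3} identically.
Matching coefficients of the independent functions:
  [t, t^{2} x]:  \frac{4 B}{3} = \frac{4}{3}
  [x]:  \frac{4 A}{3} = - \frac{8}{3}
  [x^{2}]:  - 2 B = -2
Solving: A = -2, B = 1.
Check against the point condition:
  u(1, 0) = -2  ⟹  A = -2  ✓
Hence u(x, t) = t^{2} x^{2} - 2 x^{2}.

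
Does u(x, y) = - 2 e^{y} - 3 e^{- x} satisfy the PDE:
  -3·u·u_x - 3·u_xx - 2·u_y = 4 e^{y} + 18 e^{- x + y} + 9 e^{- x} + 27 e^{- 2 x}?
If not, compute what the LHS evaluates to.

Evaluate each term of the left-hand side for u = - 2 e^{y} - 3 e^{- x}.
Derivatives:
  u_x = 3 e^{- x}
  u_xx = - 3 e^{- x}
  u_y = - 2 e^{y}
Terms:
  -3·u·u_x = 9 \left(2 e^{x + y} + 3\right) e^{- 2 x}
  -3·u_xx = 9 e^{- x}
  -2·u_y = 4 e^{y}
Sum: LHS = 4 e^{y} + 18 e^{- x + y} + 9 e^{- x} + 27 e^{- 2 x}
This is exactly the given right-hand side, so u is a solution.

Answer: Yes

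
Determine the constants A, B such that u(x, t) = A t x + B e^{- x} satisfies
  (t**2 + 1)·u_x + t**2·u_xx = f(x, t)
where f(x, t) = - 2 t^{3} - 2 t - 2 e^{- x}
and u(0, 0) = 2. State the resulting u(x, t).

Substitute the ansatz u = A t x + B e^{- x} into the left-hand side.
Derivatives of the ansatz:
  u_x = A t - B e^{- x}
  u_xx = B e^{- x}
Term by term:
  (t**2 + 1)·u_x = A t^{3} + A t - B t^{2} e^{- x} - B e^{- x}
  t**2·u_xx = B t^{2} e^{- x}
So the left-hand side equals
  A t^{3} + A t - B e^{- x}
This must equal f(x, t) = - 2 t^{3} - 2 t - 2 e^{- x} identically.
Matching coefficients of the independent functions:
  [t, t^{3}]:  A = -2
  [e^{- x}]:  - B = -2
Solving: A = -2, B = 2.
Check against the point condition:
  u(0, 0) = 2  ⟹  B = 2  ✓
Hence u(x, t) = - 2 t x + 2 e^{- x}.

Answer: u(x, t) = - 2 t x + 2 e^{- x}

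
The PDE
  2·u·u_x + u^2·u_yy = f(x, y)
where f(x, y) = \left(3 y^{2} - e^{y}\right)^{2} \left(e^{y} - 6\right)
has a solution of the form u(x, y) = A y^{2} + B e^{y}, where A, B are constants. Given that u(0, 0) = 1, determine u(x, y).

Substitute the ansatz u = A y^{2} + B e^{y} into the left-hand side.
Derivatives of the ansatz:
  u_x = 0
  u_yy = 2 A + B e^{y}
Term by term:
  2·u·u_x = 0
  u^2·u_yy = 2 A^{3} y^{4} + A^{2} B y^{4} e^{y} + 4 A^{2} B y^{2} e^{y} + 2 A B^{2} y^{2} e^{2 y} + 2 A B^{2} e^{2 y} + B^{3} e^{3 y}
So the left-hand side equals
  2 A^{3} y^{4} + A^{2} B y^{4} e^{y} + 4 A^{2} B y^{2} e^{y} + 2 A B^{2} y^{2} e^{2 y} + 2 A B^{2} e^{2 y} + B^{3} e^{3 y}
This must equal f(x, y) identically; expanded, f = 9 y^{4} e^{y} - 54 y^{4} - 6 y^{2} e^{2 y} + 36 y^{2} e^{y} + e^{3 y} - 6 e^{2 y}.
Matching coefficients of the independent functions:
  [y^{4}]:  2 A^{3} = -54
  [y^{2} e^{y}]:  4 A^{2} B = 36
  [y^{2} e^{2 y}, e^{2 y}]:  2 A B^{2} = -6
  [y^{4} e^{y}]:  A^{2} B = 9
  [e^{3 y}]:  B^{3} = 1
Solving: A = -3, B = 1.
Check against the point condition:
  u(0, 0) = 1  ⟹  B = 1  ✓
Hence u(x, y) = - 3 y^{2} + e^{y}.

Answer: u(x, y) = - 3 y^{2} + e^{y}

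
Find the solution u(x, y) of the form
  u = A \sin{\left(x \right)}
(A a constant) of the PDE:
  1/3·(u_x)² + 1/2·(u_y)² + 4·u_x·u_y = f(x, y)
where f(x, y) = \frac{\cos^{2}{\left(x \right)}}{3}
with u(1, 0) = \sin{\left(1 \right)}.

Substitute the ansatz u = A \sin{\left(x \right)} into the left-hand side.
Derivatives of the ansatz:
  u_x = A \cos{\left(x \right)}
  u_y = 0
Term by term:
  1/3·(u_x)² = \frac{A^{2} \cos^{2}{\left(x \right)}}{3}
  1/2·(u_y)² = 0
  4·u_x·u_y = 0
So the left-hand side equals
  \frac{A^{2} \cos^{2}{\left(x \right)}}{3}
This must equal f(x, y) = \frac{\cos^{2}{\left(x \right)}}{3} identically.
Matching coefficients of the independent functions:
  [\cos^{2}{\left(x \right)}]:  \frac{A^{2}}{3} = \frac{1}{3}
These equations allow (A) = (-1) or (1).
Impose the point condition(s):
  u(1, 0) = \sin{\left(1 \right)}  ⟹  A \sin{\left(1 \right)} = \sin{\left(1 \right)}
Only A = 1 satisfies everything.
Hence u(x, y) = \sin{\left(x \right)}.

Answer: u(x, y) = \sin{\left(x \right)}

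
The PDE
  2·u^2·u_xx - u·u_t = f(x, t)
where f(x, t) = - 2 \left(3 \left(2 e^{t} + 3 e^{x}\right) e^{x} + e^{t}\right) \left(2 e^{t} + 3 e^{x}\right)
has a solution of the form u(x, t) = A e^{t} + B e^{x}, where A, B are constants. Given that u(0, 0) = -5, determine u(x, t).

Substitute the ansatz u = A e^{t} + B e^{x} into the left-hand side.
Derivatives of the ansatz:
  u_xx = B e^{x}
  u_t = A e^{t}
Term by term:
  2·u^2·u_xx = 2 A^{2} B e^{2 t} e^{x} + 4 A B^{2} e^{t} e^{2 x} + 2 B^{3} e^{3 x}
  -u·u_t = - A^{2} e^{2 t} - A B e^{t} e^{x}
So the left-hand side equals
  2 A^{2} B e^{2 t} e^{x} - A^{2} e^{2 t} + 4 A B^{2} e^{t} e^{2 x} - A B e^{t} e^{x} + 2 B^{3} e^{3 x}
This must equal f(x, t) identically; expanded, f = - 24 e^{2 t} e^{x} - 4 e^{2 t} - 72 e^{t} e^{2 x} - 6 e^{t} e^{x} - 54 e^{3 x}.
Matching coefficients of the independent functions:
  [e^{t} e^{x}]:  - A B = -6
  [e^{t} e^{2 x}]:  4 A B^{2} = -72
  [e^{2 t} e^{x}]:  2 A^{2} B = -24
  [e^{2 t}]:  - A^{2} = -4
  [e^{3 x}]:  2 B^{3} = -54
Solving: A = -2, B = -3.
Check against the point condition:
  u(0, 0) = -5  ⟹  A + B = -5  ✓
Hence u(x, t) = - 2 e^{t} - 3 e^{x}.

Answer: u(x, t) = - 2 e^{t} - 3 e^{x}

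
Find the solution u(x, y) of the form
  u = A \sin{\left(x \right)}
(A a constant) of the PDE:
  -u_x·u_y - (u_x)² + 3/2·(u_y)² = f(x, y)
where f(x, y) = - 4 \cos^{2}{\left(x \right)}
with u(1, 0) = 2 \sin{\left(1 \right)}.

Substitute the ansatz u = A \sin{\left(x \right)} into the left-hand side.
Derivatives of the ansatz:
  u_x = A \cos{\left(x \right)}
  u_y = 0
Term by term:
  -u_x·u_y = 0
  -(u_x)² = - A^{2} \cos^{2}{\left(x \right)}
  3/2·(u_y)² = 0
So the left-hand side equals
  - A^{2} \cos^{2}{\left(x \right)}
This must equal f(x, y) = - 4 \cos^{2}{\left(x \right)} identically.
Matching coefficients of the independent functions:
  [\cos^{2}{\left(x \right)}]:  - A^{2} = -4
These equations allow (A) = (-2) or (2).
Impose the point condition(s):
  u(1, 0) = 2 \sin{\left(1 \right)}  ⟹  A \sin{\left(1 \right)} = 2 \sin{\left(1 \right)}
Only A = 2 satisfies everything.
Hence u(x, y) = 2 \sin{\left(x \right)}.

Answer: u(x, y) = 2 \sin{\left(x \right)}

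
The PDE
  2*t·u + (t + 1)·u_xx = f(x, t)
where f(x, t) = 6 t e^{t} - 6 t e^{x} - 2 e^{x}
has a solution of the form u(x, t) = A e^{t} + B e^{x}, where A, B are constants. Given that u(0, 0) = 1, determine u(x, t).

Substitute the ansatz u = A e^{t} + B e^{x} into the left-hand side.
Derivatives of the ansatz:
  u_xx = B e^{x}
Term by term:
  2*t·u = 2 A t e^{t} + 2 B t e^{x}
  (t + 1)·u_xx = B t e^{x} + B e^{x}
So the left-hand side equals
  2 A t e^{t} + 3 B t e^{x} + B e^{x}
This must equal f(x, t) = 6 t e^{t} - 6 t e^{x} - 2 e^{x} identically.
Matching coefficients of the independent functions:
  [t e^{t}]:  2 A = 6
  [t e^{x}]:  3 B = -6
  [e^{x}]:  B = -2
Solving: A = 3, B = -2.
Check against the point condition:
  u(0, 0) = 1  ⟹  A + B = 1  ✓
Hence u(x, t) = 3 e^{t} - 2 e^{x}.

Answer: u(x, t) = 3 e^{t} - 2 e^{x}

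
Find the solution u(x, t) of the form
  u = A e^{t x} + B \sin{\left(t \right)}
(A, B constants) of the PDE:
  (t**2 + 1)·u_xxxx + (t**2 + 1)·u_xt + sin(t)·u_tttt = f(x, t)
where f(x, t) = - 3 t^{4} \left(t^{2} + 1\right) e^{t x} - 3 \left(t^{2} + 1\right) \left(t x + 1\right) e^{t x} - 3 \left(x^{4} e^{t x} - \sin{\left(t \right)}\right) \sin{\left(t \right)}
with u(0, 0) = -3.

Answer: u(x, t) = - 3 e^{t x} + 3 \sin{\left(t \right)}

Derivation:
Substitute the ansatz u = A e^{t x} + B \sin{\left(t \right)} into the left-hand side.
Derivatives of the ansatz:
  u_xxxx = A t^{4} e^{t x}
  u_xt = A t x e^{t x} + A e^{t x}
  u_tttt = A x^{4} e^{t x} + B \sin{\left(t \right)}
Term by term:
  (t**2 + 1)·u_xxxx = A t^{6} e^{t x} + A t^{4} e^{t x}
  (t**2 + 1)·u_xt = A t^{3} x e^{t x} + A t^{2} e^{t x} + A t x e^{t x} + A e^{t x}
  sin(t)·u_tttt = A x^{4} e^{t x} \sin{\left(t \right)} + B \sin^{2}{\left(t \right)}
So the left-hand side equals
  A t^{6} e^{t x} + A t^{4} e^{t x} + A t^{3} x e^{t x} + A t^{2} e^{t x} + A t x e^{t x} + A x^{4} e^{t x} \sin{\left(t \right)} + A e^{t x} + B \sin^{2}{\left(t \right)}
This must equal f(x, t) identically; expanded, f = - 3 t^{6} e^{t x} - 3 t^{4} e^{t x} - 3 t^{3} x e^{t x} - 3 t^{2} e^{t x} - 3 t x e^{t x} - 3 x^{4} e^{t x} \sin{\left(t \right)} - 3 e^{t x} + 3 \sin^{2}{\left(t \right)}.
Matching coefficients of the independent functions:
  [t^{2} e^{t x}, t^{4} e^{t x}, t^{6} e^{t x}, t x e^{t x}, …]:  A = -3
  [\sin^{2}{\left(t \right)}]:  B = 3
Solving: A = -3, B = 3.
Check against the point condition:
  u(0, 0) = -3  ⟹  A = -3  ✓
Hence u(x, t) = - 3 e^{t x} + 3 \sin{\left(t \right)}.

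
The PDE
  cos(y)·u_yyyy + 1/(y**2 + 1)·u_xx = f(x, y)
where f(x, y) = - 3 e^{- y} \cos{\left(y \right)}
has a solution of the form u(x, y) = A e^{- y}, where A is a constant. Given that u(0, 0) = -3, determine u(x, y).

Substitute the ansatz u = A e^{- y} into the left-hand side.
Derivatives of the ansatz:
  u_yyyy = A e^{- y}
  u_xx = 0
Term by term:
  cos(y)·u_yyyy = A e^{- y} \cos{\left(y \right)}
  1/(y**2 + 1)·u_xx = 0
So the left-hand side equals
  A e^{- y} \cos{\left(y \right)}
This must equal f(x, y) = - 3 e^{- y} \cos{\left(y \right)} identically.
Matching coefficients of the independent functions:
  [e^{- y} \cos{\left(y \right)}]:  A = -3
Solving: A = -3.
Check against the point condition:
  u(0, 0) = -3  ⟹  A = -3  ✓
Hence u(x, y) = - 3 e^{- y}.

Answer: u(x, y) = - 3 e^{- y}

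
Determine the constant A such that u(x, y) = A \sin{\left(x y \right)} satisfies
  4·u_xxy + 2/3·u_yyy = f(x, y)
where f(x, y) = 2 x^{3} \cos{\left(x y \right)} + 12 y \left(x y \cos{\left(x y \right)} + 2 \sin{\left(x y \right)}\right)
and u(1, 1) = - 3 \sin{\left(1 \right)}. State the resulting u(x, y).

Substitute the ansatz u = A \sin{\left(x y \right)} into the left-hand side.
Derivatives of the ansatz:
  u_xxy = - A x y^{2} \cos{\left(x y \right)} - 2 A y \sin{\left(x y \right)}
  u_yyy = - A x^{3} \cos{\left(x y \right)}
Term by term:
  4·u_xxy = - 4 A x y^{2} \cos{\left(x y \right)} - 8 A y \sin{\left(x y \right)}
  2/3·u_yyy = - \frac{2 A x^{3} \cos{\left(x y \right)}}{3}
So the left-hand side equals
  - \frac{2 A x^{3} \cos{\left(x y \right)}}{3} - 4 A x y^{2} \cos{\left(x y \right)} - 8 A y \sin{\left(x y \right)}
This must equal f(x, y) identically; expanded, f = 2 x^{3} \cos{\left(x y \right)} + 12 x y^{2} \cos{\left(x y \right)} + 24 y \sin{\left(x y \right)}.
Matching coefficients of the independent functions:
  [x^{3} \cos{\left(x y \right)}]:  - \frac{2 A}{3} = 2
  [y \sin{\left(x y \right)}]:  - 8 A = 24
  [x y^{2} \cos{\left(x y \right)}]:  - 4 A = 12
Solving: A = -3.
Check against the point condition:
  u(1, 1) = - 3 \sin{\left(1 \right)}  ⟹  A \sin{\left(1 \right)} = - 3 \sin{\left(1 \right)}  ✓
Hence u(x, y) = - 3 \sin{\left(x y \right)}.

Answer: u(x, y) = - 3 \sin{\left(x y \right)}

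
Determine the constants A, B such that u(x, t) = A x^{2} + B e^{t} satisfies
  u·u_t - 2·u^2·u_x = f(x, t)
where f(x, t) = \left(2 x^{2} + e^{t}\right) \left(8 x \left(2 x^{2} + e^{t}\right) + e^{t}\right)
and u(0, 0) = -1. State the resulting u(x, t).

Substitute the ansatz u = A x^{2} + B e^{t} into the left-hand side.
Derivatives of the ansatz:
  u_t = B e^{t}
  u_x = 2 A x
Term by term:
  u·u_t = A B x^{2} e^{t} + B^{2} e^{2 t}
  -2·u^2·u_x = - 4 A^{3} x^{5} - 8 A^{2} B x^{3} e^{t} - 4 A B^{2} x e^{2 t}
So the left-hand side equals
  - 4 A^{3} x^{5} - 8 A^{2} B x^{3} e^{t} - 4 A B^{2} x e^{2 t} + A B x^{2} e^{t} + B^{2} e^{2 t}
This must equal f(x, t) identically; expanded, f = 32 x^{5} + 32 x^{3} e^{t} + 2 x^{2} e^{t} + 8 x e^{2 t} + e^{2 t}.
Matching coefficients of the independent functions:
  [x^{5}]:  - 4 A^{3} = 32
  [x e^{2 t}]:  - 4 A B^{2} = 8
  [x^{2} e^{t}]:  A B = 2
  [x^{3} e^{t}]:  - 8 A^{2} B = 32
  [e^{2 t}]:  B^{2} = 1
Solving: A = -2, B = -1.
Check against the point condition:
  u(0, 0) = -1  ⟹  B = -1  ✓
Hence u(x, t) = - 2 x^{2} - e^{t}.

Answer: u(x, t) = - 2 x^{2} - e^{t}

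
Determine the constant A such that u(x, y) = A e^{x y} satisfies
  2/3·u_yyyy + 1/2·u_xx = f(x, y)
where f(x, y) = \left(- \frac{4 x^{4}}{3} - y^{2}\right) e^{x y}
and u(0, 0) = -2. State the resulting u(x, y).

Answer: u(x, y) = - 2 e^{x y}

Derivation:
Substitute the ansatz u = A e^{x y} into the left-hand side.
Derivatives of the ansatz:
  u_yyyy = A x^{4} e^{x y}
  u_xx = A y^{2} e^{x y}
Term by term:
  2/3·u_yyyy = \frac{2 A x^{4} e^{x y}}{3}
  1/2·u_xx = \frac{A y^{2} e^{x y}}{2}
So the left-hand side equals
  \frac{2 A x^{4} e^{x y}}{3} + \frac{A y^{2} e^{x y}}{2}
This must equal f(x, y) identically; expanded, f = - \frac{4 x^{4} e^{x y}}{3} - y^{2} e^{x y}.
Matching coefficients of the independent functions:
  [x^{4} e^{x y}]:  \frac{2 A}{3} = - \frac{4}{3}
  [y^{2} e^{x y}]:  \frac{A}{2} = -1
Solving: A = -2.
Check against the point condition:
  u(0, 0) = -2  ⟹  A = -2  ✓
Hence u(x, y) = - 2 e^{x y}.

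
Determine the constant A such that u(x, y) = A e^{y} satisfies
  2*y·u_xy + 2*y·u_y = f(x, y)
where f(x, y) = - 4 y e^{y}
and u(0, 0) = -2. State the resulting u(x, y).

Substitute the ansatz u = A e^{y} into the left-hand side.
Derivatives of the ansatz:
  u_xy = 0
  u_y = A e^{y}
Term by term:
  2*y·u_xy = 0
  2*y·u_y = 2 A y e^{y}
So the left-hand side equals
  2 A y e^{y}
This must equal f(x, y) = - 4 y e^{y} identically.
Matching coefficients of the independent functions:
  [y e^{y}]:  2 A = -4
Solving: A = -2.
Check against the point condition:
  u(0, 0) = -2  ⟹  A = -2  ✓
Hence u(x, y) = - 2 e^{y}.

Answer: u(x, y) = - 2 e^{y}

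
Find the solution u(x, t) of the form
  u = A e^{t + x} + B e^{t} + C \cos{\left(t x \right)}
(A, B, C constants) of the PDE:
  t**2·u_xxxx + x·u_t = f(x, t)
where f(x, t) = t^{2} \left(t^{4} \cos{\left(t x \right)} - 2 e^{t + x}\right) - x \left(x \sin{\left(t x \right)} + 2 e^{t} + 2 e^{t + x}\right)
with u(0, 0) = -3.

Answer: u(x, t) = - 2 e^{t} - 2 e^{t + x} + \cos{\left(t x \right)}

Derivation:
Substitute the ansatz u = A e^{t + x} + B e^{t} + C \cos{\left(t x \right)} into the left-hand side.
Derivatives of the ansatz:
  u_xxxx = A e^{t} e^{x} + C t^{4} \cos{\left(t x \right)}
  u_t = A e^{t} e^{x} + B e^{t} - C x \sin{\left(t x \right)}
Term by term:
  t**2·u_xxxx = A t^{2} e^{t} e^{x} + C t^{6} \cos{\left(t x \right)}
  x·u_t = A x e^{t} e^{x} + B x e^{t} - C x^{2} \sin{\left(t x \right)}
So the left-hand side equals
  A t^{2} e^{t} e^{x} + A x e^{t} e^{x} + B x e^{t} + C t^{6} \cos{\left(t x \right)} - C x^{2} \sin{\left(t x \right)}
This must equal f(x, t) identically; expanded, f = t^{6} \cos{\left(t x \right)} - 2 t^{2} e^{t} e^{x} - x^{2} \sin{\left(t x \right)} - 2 x e^{t} e^{x} - 2 x e^{t}.
Matching coefficients of the independent functions:
  [t^{6} \cos{\left(t x \right)}]:  C = 1
  [x e^{t}]:  B = -2
  [x^{2} \sin{\left(t x \right)}]:  - C = -1
  [t^{2} e^{t} e^{x}, x e^{t} e^{x}]:  A = -2
Solving: A = -2, B = -2, C = 1.
Check against the point condition:
  u(0, 0) = -3  ⟹  A + B + C = -3  ✓
Hence u(x, t) = - 2 e^{t} - 2 e^{t + x} + \cos{\left(t x \right)}.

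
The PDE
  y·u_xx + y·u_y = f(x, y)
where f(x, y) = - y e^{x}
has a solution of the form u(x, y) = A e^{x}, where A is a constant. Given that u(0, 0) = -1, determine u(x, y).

Substitute the ansatz u = A e^{x} into the left-hand side.
Derivatives of the ansatz:
  u_xx = A e^{x}
  u_y = 0
Term by term:
  y·u_xx = A y e^{x}
  y·u_y = 0
So the left-hand side equals
  A y e^{x}
This must equal f(x, y) = - y e^{x} identically.
Matching coefficients of the independent functions:
  [y e^{x}]:  A = -1
Solving: A = -1.
Check against the point condition:
  u(0, 0) = -1  ⟹  A = -1  ✓
Hence u(x, y) = - e^{x}.

Answer: u(x, y) = - e^{x}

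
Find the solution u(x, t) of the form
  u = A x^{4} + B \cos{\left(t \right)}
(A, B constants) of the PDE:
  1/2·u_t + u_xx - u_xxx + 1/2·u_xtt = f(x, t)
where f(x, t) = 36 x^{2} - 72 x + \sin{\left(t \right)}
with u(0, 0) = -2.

Substitute the ansatz u = A x^{4} + B \cos{\left(t \right)} into the left-hand side.
Derivatives of the ansatz:
  u_t = - B \sin{\left(t \right)}
  u_xx = 12 A x^{2}
  u_xxx = 24 A x
  u_xtt = 0
Term by term:
  1/2·u_t = - \frac{B \sin{\left(t \right)}}{2}
  u_xx = 12 A x^{2}
  -u_xxx = - 24 A x
  1/2·u_xtt = 0
So the left-hand side equals
  12 A x^{2} - 24 A x - \frac{B \sin{\left(t \right)}}{2}
This must equal f(x, t) = 36 x^{2} - 72 x + \sin{\left(t \right)} identically.
Matching coefficients of the independent functions:
  [x]:  - 24 A = -72
  [x^{2}]:  12 A = 36
  [\sin{\left(t \right)}]:  - \frac{B}{2} = 1
Solving: A = 3, B = -2.
Check against the point condition:
  u(0, 0) = -2  ⟹  B = -2  ✓
Hence u(x, t) = 3 x^{4} - 2 \cos{\left(t \right)}.

Answer: u(x, t) = 3 x^{4} - 2 \cos{\left(t \right)}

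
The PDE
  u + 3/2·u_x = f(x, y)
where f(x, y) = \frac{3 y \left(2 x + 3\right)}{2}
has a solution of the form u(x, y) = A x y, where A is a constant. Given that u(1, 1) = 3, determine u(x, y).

Substitute the ansatz u = A x y into the left-hand side.
Derivatives of the ansatz:
  u_x = A y
Term by term:
  u = A x y
  3/2·u_x = \frac{3 A y}{2}
So the left-hand side equals
  A x y + \frac{3 A y}{2}
This must equal f(x, y) identically; expanded, f = 3 x y + \frac{9 y}{2}.
Matching coefficients of the independent functions:
  [y]:  \frac{3 A}{2} = \frac{9}{2}
  [x y]:  A = 3
Solving: A = 3.
Check against the point condition:
  u(1, 1) = 3  ⟹  A = 3  ✓
Hence u(x, y) = 3 x y.

Answer: u(x, y) = 3 x y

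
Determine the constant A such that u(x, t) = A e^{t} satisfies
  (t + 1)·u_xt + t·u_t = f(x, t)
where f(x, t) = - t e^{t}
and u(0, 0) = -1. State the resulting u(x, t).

Substitute the ansatz u = A e^{t} into the left-hand side.
Derivatives of the ansatz:
  u_xt = 0
  u_t = A e^{t}
Term by term:
  (t + 1)·u_xt = 0
  t·u_t = A t e^{t}
So the left-hand side equals
  A t e^{t}
This must equal f(x, t) = - t e^{t} identically.
Matching coefficients of the independent functions:
  [t e^{t}]:  A = -1
Solving: A = -1.
Check against the point condition:
  u(0, 0) = -1  ⟹  A = -1  ✓
Hence u(x, t) = - e^{t}.

Answer: u(x, t) = - e^{t}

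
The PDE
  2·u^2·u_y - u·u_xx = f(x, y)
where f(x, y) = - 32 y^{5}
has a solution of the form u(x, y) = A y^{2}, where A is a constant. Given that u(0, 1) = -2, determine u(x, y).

Substitute the ansatz u = A y^{2} into the left-hand side.
Derivatives of the ansatz:
  u_y = 2 A y
  u_xx = 0
Term by term:
  2·u^2·u_y = 4 A^{3} y^{5}
  -u·u_xx = 0
So the left-hand side equals
  4 A^{3} y^{5}
This must equal f(x, y) = - 32 y^{5} identically.
Matching coefficients of the independent functions:
  [y^{5}]:  4 A^{3} = -32
Solving: A = -2.
Check against the point condition:
  u(0, 1) = -2  ⟹  A = -2  ✓
Hence u(x, y) = - 2 y^{2}.

Answer: u(x, y) = - 2 y^{2}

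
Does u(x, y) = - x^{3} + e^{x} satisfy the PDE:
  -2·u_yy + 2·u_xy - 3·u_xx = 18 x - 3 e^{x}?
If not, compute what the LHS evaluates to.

Evaluate each term of the left-hand side for u = - x^{3} + e^{x}.
Derivatives:
  u_yy = 0
  u_xy = 0
  u_xx = - 6 x + e^{x}
Terms:
  -2·u_yy = 0
  2·u_xy = 0
  -3·u_xx = 18 x - 3 e^{x}
Sum: LHS = 18 x - 3 e^{x}
This is exactly the given right-hand side, so u is a solution.

Answer: Yes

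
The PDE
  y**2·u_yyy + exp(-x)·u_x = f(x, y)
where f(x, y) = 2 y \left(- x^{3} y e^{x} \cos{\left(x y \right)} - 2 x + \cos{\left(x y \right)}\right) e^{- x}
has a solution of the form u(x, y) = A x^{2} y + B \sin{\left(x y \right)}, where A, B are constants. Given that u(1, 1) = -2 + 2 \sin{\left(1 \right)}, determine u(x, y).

Substitute the ansatz u = A x^{2} y + B \sin{\left(x y \right)} into the left-hand side.
Derivatives of the ansatz:
  u_yyy = - B x^{3} \cos{\left(x y \right)}
  u_x = 2 A x y + B y \cos{\left(x y \right)}
Term by term:
  y**2·u_yyy = - B x^{3} y^{2} \cos{\left(x y \right)}
  exp(-x)·u_x = 2 A x y e^{- x} + B y e^{- x} \cos{\left(x y \right)}
So the left-hand side equals
  2 A x y e^{- x} - B x^{3} y^{2} \cos{\left(x y \right)} + B y e^{- x} \cos{\left(x y \right)}
This must equal f(x, y) identically; expanded, f = - 2 x^{3} y^{2} \cos{\left(x y \right)} - 4 x y e^{- x} + 2 y e^{- x} \cos{\left(x y \right)}.
Matching coefficients of the independent functions:
  [x y e^{- x}]:  2 A = -4
  [x^{3} y^{2} \cos{\left(x y \right)}]:  - B = -2
  [y e^{- x} \cos{\left(x y \right)}]:  B = 2
Solving: A = -2, B = 2.
Check against the point condition:
  u(1, 1) = -2 + 2 \sin{\left(1 \right)}  ⟹  A + B \sin{\left(1 \right)} = -2 + 2 \sin{\left(1 \right)}  ✓
Hence u(x, y) = - 2 x^{2} y + 2 \sin{\left(x y \right)}.

Answer: u(x, y) = - 2 x^{2} y + 2 \sin{\left(x y \right)}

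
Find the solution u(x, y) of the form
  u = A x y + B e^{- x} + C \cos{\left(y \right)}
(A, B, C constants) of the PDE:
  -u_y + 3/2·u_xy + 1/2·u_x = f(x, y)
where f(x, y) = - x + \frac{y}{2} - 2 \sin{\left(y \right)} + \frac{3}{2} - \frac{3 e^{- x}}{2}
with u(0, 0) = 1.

Substitute the ansatz u = A x y + B e^{- x} + C \cos{\left(y \right)} into the left-hand side.
Derivatives of the ansatz:
  u_y = A x - C \sin{\left(y \right)}
  u_xy = A
  u_x = A y - B e^{- x}
Term by term:
  -u_y = - A x + C \sin{\left(y \right)}
  3/2·u_xy = \frac{3 A}{2}
  1/2·u_x = \frac{A y}{2} - \frac{B e^{- x}}{2}
So the left-hand side equals
  - A x + \frac{A y}{2} + \frac{3 A}{2} - \frac{B e^{- x}}{2} + C \sin{\left(y \right)}
This must equal f(x, y) = - x + \frac{y}{2} - 2 \sin{\left(y \right)} + \frac{3}{2} - \frac{3 e^{- x}}{2} identically.
Matching coefficients of the independent functions:
  [constant term]:  \frac{3 A}{2} = \frac{3}{2}
  [x]:  - A = -1
  [y]:  \frac{A}{2} = \frac{1}{2}
  [e^{- x}]:  - \frac{B}{2} = - \frac{3}{2}
  [\sin{\left(y \right)}]:  C = -2
Solving: A = 1, B = 3, C = -2.
Check against the point condition:
  u(0, 0) = 1  ⟹  B + C = 1  ✓
Hence u(x, y) = x y - 2 \cos{\left(y \right)} + 3 e^{- x}.

Answer: u(x, y) = x y - 2 \cos{\left(y \right)} + 3 e^{- x}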